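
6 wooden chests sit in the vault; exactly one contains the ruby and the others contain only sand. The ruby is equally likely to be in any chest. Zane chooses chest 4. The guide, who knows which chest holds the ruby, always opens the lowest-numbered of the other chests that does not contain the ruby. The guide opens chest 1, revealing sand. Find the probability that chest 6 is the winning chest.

1/5

Consider each possible location of the ruby in turn.
If it is in chest 1 (prior 1/6): the guide opened chest 1, so this case is ruled out; weight (1/6)·0 = 0.
If it is in any of chests 2, 3, 4, 5, and 6 (prior 1/6 each): chest 1 is the lowest-numbered option available, probability 1; weight (1/6)·1 = 1/6 each.
The weights sum to 5/6.
So P(the ruby in chest 6 | the guide opened chest 1) = (1/6) / (5/6) = 1/5.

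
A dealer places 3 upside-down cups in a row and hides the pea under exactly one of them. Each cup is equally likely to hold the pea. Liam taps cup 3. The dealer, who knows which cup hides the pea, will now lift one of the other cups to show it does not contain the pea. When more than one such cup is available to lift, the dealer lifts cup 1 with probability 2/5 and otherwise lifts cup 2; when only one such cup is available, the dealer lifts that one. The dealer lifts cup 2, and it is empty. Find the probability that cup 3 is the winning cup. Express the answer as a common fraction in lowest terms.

Condition on the true location of the pea.
If it is under cup 1 (prior 1/3): only cup 2 is available, probability 1; weight (1/3)·1 = 1/3.
If it is under cup 2 (prior 1/3): the dealer opened cup 2, so this case is ruled out; weight (1/3)·0 = 0.
If it is under cup 3 (prior 1/3): cup 1 is available but not opened, probability 3/5; weight (1/3)·(3/5) = 1/5.
The weights sum to 8/15.
So P(the pea under cup 3 | the dealer opened cup 2) = (1/5) / (8/15) = 3/8.

3/8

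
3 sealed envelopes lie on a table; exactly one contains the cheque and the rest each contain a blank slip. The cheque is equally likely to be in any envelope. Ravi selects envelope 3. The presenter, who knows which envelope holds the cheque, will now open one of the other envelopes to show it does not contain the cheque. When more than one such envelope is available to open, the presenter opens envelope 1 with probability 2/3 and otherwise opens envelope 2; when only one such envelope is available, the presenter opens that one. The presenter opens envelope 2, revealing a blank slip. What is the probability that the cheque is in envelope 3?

Condition on the true location of the cheque.
If it is in envelope 1 (prior 1/3): only envelope 2 is available, probability 1; weight (1/3)·1 = 1/3.
If it is in envelope 2 (prior 1/3): the presenter opened envelope 2, so this case is ruled out; weight (1/3)·0 = 0.
If it is in envelope 3 (prior 1/3): envelope 1 is available but not opened, probability 1/3; weight (1/3)·(1/3) = 1/9.
The weights sum to 4/9.
So P(the cheque in envelope 3 | the presenter opened envelope 2) = (1/9) / (4/9) = 1/4.

1/4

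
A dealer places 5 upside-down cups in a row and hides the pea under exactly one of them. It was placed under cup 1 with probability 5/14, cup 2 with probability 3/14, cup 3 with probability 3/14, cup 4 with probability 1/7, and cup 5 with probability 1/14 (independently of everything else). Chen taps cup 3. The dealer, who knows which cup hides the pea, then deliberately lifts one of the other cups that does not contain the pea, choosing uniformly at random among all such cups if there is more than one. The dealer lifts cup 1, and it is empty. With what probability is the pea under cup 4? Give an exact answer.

Apply Bayes' rule, conditioning on where the pea actually is.
If it is under cup 1 (prior 5/14): the dealer opened cup 1, so this case is ruled out; weight (5/14)·0 = 0.
If it is under cup 2 (prior 3/14): the dealer has 3 equally likely choices, so probability 1/3; weight (3/14)·(1/3) = 1/14.
If it is under cup 3 (prior 3/14): the dealer has 4 equally likely choices, so probability 1/4; weight (3/14)·(1/4) = 3/56.
If it is under cup 4 (prior 1/7): the dealer has 3 equally likely choices, so probability 1/3; weight (1/7)·(1/3) = 1/21.
If it is under cup 5 (prior 1/14): the dealer has 3 equally likely choices, so probability 1/3; weight (1/14)·(1/3) = 1/42.
The weights sum to 11/56.
So P(the pea under cup 4 | the dealer opened cup 1) = (1/21) / (11/56) = 8/33.

8/33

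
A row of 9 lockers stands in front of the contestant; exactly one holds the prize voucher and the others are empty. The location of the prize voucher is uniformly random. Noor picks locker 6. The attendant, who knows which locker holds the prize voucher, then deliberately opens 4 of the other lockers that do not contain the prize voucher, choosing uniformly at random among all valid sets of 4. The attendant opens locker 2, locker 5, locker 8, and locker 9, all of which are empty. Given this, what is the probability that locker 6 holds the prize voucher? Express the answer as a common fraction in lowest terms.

Apply Bayes' rule, conditioning on where the prize voucher actually is.
If it is in any of lockers 1, 3, 4, and 7 (prior 1/9 each): the attendant has 35 equally likely choices, so probability 1/35; weight (1/9)·(1/35) = 1/315 each.
If it is in any of lockers 2, 5, 8, and 9 (prior 1/9 each): that locker was opened and seen not to hold the prize — ruled out; weight (1/9)·0 = 0 each.
If it is in locker 6 (prior 1/9): the attendant has 70 equally likely choices, so probability 1/70; weight (1/9)·(1/70) = 1/630.
The weights sum to 1/70.
So P(the prize voucher in locker 6 | the attendant opened locker 2, locker 5, locker 8, and locker 9) = (1/630) / (1/70) = 1/9.

1/9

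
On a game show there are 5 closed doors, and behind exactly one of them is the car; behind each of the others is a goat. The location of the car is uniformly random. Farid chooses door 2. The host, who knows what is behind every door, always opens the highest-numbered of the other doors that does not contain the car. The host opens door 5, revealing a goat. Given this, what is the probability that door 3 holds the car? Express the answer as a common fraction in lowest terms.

1/4

Consider each possible location of the car in turn.
If it is behind any of doors 1, 2, 3, and 4 (prior 1/5 each): door 5 is the highest-numbered option available, probability 1; weight (1/5)·1 = 1/5 each.
If it is behind door 5 (prior 1/5): the host opened door 5, so this case is ruled out; weight (1/5)·0 = 0.
The weights sum to 4/5.
So P(the car behind door 3 | the host opened door 5) = (1/5) / (4/5) = 1/4.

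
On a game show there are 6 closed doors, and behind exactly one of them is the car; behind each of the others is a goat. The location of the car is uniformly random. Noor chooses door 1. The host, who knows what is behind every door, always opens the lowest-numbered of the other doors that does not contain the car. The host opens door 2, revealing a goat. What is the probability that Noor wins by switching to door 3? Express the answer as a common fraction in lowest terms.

Consider each possible location of the car in turn.
If it is behind any of doors 1, 3, 4, 5, and 6 (prior 1/6 each): door 2 is the lowest-numbered option available, probability 1; weight (1/6)·1 = 1/6 each.
If it is behind door 2 (prior 1/6): the host opened door 2, so this case is ruled out; weight (1/6)·0 = 0.
The weights sum to 5/6.
So P(the car behind door 3 | the host opened door 2) = (1/6) / (5/6) = 1/5.

1/5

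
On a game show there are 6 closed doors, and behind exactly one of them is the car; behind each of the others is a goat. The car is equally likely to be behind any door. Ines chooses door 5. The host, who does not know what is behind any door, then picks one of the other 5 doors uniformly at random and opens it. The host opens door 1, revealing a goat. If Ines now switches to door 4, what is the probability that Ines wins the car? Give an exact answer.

1/5

Consider each possible location of the car in turn.
If it is behind door 1 (prior 1/6): the host opened door 1, so this case is ruled out; weight (1/6)·0 = 0.
If it is behind any of doors 2, 3, 4, 5, and 6 (prior 1/6 each): the host picks door 1 with probability 1/5 regardless, and it is not the prize; weight (1/6)·(1/5) = 1/30 each.
The weights sum to 1/6.
So P(the car behind door 4 | the host opened door 1) = (1/30) / (1/6) = 1/5.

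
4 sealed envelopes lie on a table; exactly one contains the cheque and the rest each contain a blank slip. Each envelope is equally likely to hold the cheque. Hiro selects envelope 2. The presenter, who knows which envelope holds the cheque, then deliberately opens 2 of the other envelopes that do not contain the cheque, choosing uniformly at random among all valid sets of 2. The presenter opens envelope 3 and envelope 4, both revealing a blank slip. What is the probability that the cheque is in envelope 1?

3/4

Condition on the true location of the cheque.
If it is in envelope 1 (prior 1/4): the presenter has no choice, probability 1; weight (1/4)·1 = 1/4.
If it is in envelope 2 (prior 1/4): the presenter has 3 equally likely choices, so probability 1/3; weight (1/4)·(1/3) = 1/12.
If it is in either of envelopes 3 and 4 (prior 1/4 each): that envelope was opened and seen not to hold the prize — ruled out; weight (1/4)·0 = 0 each.
The weights sum to 1/3.
So P(the cheque in envelope 1 | the presenter opened envelope 3 and envelope 4) = (1/4) / (1/3) = 3/4.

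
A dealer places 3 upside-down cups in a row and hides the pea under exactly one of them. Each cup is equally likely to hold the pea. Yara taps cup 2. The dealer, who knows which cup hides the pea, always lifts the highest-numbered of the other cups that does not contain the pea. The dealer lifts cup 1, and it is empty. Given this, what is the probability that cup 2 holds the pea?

Consider each possible location of the pea in turn.
If it is under cup 1 (prior 1/3): the dealer opened cup 1, so this case is ruled out; weight (1/3)·0 = 0.
If it is under cup 2 (prior 1/3): the dealer would have opened cup 3 instead, probability 0; weight (1/3)·0 = 0.
If it is under cup 3 (prior 1/3): cup 1 is the highest-numbered option available, probability 1; weight (1/3)·1 = 1/3.
The weights sum to 1/3.
So P(the pea under cup 2 | the dealer opened cup 1) = 0 / (1/3) = 0.

0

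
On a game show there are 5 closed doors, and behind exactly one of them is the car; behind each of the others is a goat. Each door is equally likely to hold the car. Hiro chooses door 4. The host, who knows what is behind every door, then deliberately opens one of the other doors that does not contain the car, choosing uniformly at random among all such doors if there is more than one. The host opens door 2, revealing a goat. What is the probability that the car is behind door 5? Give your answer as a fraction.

4/15

Consider each possible location of the car in turn.
If it is behind any of doors 1, 3, and 5 (prior 1/5 each): the host has 3 equally likely choices, so probability 1/3; weight (1/5)·(1/3) = 1/15 each.
If it is behind door 2 (prior 1/5): the host opened door 2, so this case is ruled out; weight (1/5)·0 = 0.
If it is behind door 4 (prior 1/5): the host has 4 equally likely choices, so probability 1/4; weight (1/5)·(1/4) = 1/20.
The weights sum to 1/4.
So P(the car behind door 5 | the host opened door 2) = (1/15) / (1/4) = 4/15.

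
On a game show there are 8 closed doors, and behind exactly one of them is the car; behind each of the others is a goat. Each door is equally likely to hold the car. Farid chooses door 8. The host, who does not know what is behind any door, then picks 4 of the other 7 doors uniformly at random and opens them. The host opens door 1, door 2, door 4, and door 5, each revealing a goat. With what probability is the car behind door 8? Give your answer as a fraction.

Because the host chose which doors to open without knowing where the car is, the choice is independent of the prize location. Learning that none of the 4 opened doors holds the car simply rules out those 4 locations and leaves the remaining 4 doors still equally likely by symmetry.
So P(the car behind door 8) = 1/4.

1/4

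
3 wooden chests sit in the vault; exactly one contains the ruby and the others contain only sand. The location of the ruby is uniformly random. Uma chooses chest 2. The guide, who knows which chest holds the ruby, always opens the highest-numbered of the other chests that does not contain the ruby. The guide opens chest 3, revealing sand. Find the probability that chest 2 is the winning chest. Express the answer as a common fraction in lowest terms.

Condition on the true location of the ruby.
If it is in either of chests 1 and 2 (prior 1/3 each): chest 3 is the highest-numbered option available, probability 1; weight (1/3)·1 = 1/3 each.
If it is in chest 3 (prior 1/3): the guide opened chest 3, so this case is ruled out; weight (1/3)·0 = 0.
The weights sum to 2/3.
So P(the ruby in chest 2 | the guide opened chest 3) = (1/3) / (2/3) = 1/2.

1/2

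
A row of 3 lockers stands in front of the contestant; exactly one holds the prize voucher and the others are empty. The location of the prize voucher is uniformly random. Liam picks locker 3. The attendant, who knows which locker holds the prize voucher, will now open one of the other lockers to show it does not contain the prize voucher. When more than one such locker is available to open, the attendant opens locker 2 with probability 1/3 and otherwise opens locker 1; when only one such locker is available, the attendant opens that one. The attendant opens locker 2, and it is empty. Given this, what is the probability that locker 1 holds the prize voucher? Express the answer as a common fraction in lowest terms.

Apply Bayes' rule, conditioning on where the prize voucher actually is.
If it is in locker 1 (prior 1/3): only locker 2 is available, probability 1; weight (1/3)·1 = 1/3.
If it is in locker 2 (prior 1/3): the attendant opened locker 2, so this case is ruled out; weight (1/3)·0 = 0.
If it is in locker 3 (prior 1/3): locker 2 is available, opened with probability 1/3; weight (1/3)·(1/3) = 1/9.
The weights sum to 4/9.
So P(the prize voucher in locker 1 | the attendant opened locker 2) = (1/3) / (4/9) = 3/4.

3/4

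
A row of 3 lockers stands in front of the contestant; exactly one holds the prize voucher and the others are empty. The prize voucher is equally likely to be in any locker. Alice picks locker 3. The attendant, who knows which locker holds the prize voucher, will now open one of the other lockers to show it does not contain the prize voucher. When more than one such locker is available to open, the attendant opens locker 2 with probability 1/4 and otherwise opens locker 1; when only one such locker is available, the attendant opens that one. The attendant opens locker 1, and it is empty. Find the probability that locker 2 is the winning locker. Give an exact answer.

Consider each possible location of the prize voucher in turn.
If it is in locker 1 (prior 1/3): the attendant opened locker 1, so this case is ruled out; weight (1/3)·0 = 0.
If it is in locker 2 (prior 1/3): only locker 1 is available, probability 1; weight (1/3)·1 = 1/3.
If it is in locker 3 (prior 1/3): locker 2 is available but not opened, probability 3/4; weight (1/3)·(3/4) = 1/4.
The weights sum to 7/12.
So P(the prize voucher in locker 2 | the attendant opened locker 1) = (1/3) / (7/12) = 4/7.

4/7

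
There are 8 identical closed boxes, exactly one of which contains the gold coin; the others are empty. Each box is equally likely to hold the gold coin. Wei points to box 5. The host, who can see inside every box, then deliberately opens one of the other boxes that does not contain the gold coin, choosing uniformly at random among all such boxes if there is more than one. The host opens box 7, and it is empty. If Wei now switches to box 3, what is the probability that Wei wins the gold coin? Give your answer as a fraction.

Condition on the true location of the gold coin.
If it is in any of boxes 1, 2, 3, 4, 6, and 8 (prior 1/8 each): the host has 6 equally likely choices, so probability 1/6; weight (1/8)·(1/6) = 1/48 each.
If it is in box 5 (prior 1/8): the host has 7 equally likely choices, so probability 1/7; weight (1/8)·(1/7) = 1/56.
If it is in box 7 (prior 1/8): the host opened box 7, so this case is ruled out; weight (1/8)·0 = 0.
The weights sum to 1/7.
So P(the gold coin in box 3 | the host opened box 7) = (1/48) / (1/7) = 7/48.

7/48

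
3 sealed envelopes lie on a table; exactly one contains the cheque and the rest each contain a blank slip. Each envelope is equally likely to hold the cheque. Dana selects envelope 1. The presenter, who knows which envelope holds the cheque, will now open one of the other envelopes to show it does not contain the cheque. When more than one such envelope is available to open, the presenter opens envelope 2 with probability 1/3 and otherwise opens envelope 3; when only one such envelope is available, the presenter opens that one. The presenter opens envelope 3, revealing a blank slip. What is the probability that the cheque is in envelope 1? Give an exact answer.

Condition on the true location of the cheque.
If it is in envelope 1 (prior 1/3): envelope 2 is available but not opened, probability 2/3; weight (1/3)·(2/3) = 2/9.
If it is in envelope 2 (prior 1/3): only envelope 3 is available, probability 1; weight (1/3)·1 = 1/3.
If it is in envelope 3 (prior 1/3): the presenter opened envelope 3, so this case is ruled out; weight (1/3)·0 = 0.
The weights sum to 5/9.
So P(the cheque in envelope 1 | the presenter opened envelope 3) = (2/9) / (5/9) = 2/5.

2/5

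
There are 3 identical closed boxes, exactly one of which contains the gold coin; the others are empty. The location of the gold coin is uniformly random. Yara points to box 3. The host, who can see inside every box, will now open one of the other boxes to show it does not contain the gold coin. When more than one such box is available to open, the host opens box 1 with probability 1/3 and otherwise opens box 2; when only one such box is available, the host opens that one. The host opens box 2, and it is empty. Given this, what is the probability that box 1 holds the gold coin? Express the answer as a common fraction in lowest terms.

3/5

Consider each possible location of the gold coin in turn.
If it is in box 1 (prior 1/3): only box 2 is available, probability 1; weight (1/3)·1 = 1/3.
If it is in box 2 (prior 1/3): the host opened box 2, so this case is ruled out; weight (1/3)·0 = 0.
If it is in box 3 (prior 1/3): box 1 is available but not opened, probability 2/3; weight (1/3)·(2/3) = 2/9.
The weights sum to 5/9.
So P(the gold coin in box 1 | the host opened box 2) = (1/3) / (5/9) = 3/5.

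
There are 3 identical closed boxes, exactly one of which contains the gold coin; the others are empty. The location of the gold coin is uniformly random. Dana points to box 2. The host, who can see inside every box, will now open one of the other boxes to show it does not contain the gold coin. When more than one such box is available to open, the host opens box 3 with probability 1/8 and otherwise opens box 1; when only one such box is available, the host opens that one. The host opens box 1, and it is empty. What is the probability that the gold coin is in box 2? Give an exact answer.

7/15

Consider each possible location of the gold coin in turn.
If it is in box 1 (prior 1/3): the host opened box 1, so this case is ruled out; weight (1/3)·0 = 0.
If it is in box 2 (prior 1/3): box 3 is available but not opened, probability 7/8; weight (1/3)·(7/8) = 7/24.
If it is in box 3 (prior 1/3): only box 1 is available, probability 1; weight (1/3)·1 = 1/3.
The weights sum to 5/8.
So P(the gold coin in box 2 | the host opened box 1) = (7/24) / (5/8) = 7/15.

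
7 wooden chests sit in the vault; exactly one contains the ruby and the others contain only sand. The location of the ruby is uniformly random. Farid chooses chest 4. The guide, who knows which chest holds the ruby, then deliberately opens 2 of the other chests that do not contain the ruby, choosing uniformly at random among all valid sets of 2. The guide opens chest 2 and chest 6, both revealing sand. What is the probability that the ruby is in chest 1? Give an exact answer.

3/14

Condition on the true location of the ruby.
If it is in any of chests 1, 3, 5, and 7 (prior 1/7 each): the guide has 10 equally likely choices, so probability 1/10; weight (1/7)·(1/10) = 1/70 each.
If it is in either of chests 2 and 6 (prior 1/7 each): that chest was opened and seen not to hold the prize — ruled out; weight (1/7)·0 = 0 each.
If it is in chest 4 (prior 1/7): the guide has 15 equally likely choices, so probability 1/15; weight (1/7)·(1/15) = 1/105.
The weights sum to 1/15.
So P(the ruby in chest 1 | the guide opened chest 2 and chest 6) = (1/70) / (1/15) = 3/14.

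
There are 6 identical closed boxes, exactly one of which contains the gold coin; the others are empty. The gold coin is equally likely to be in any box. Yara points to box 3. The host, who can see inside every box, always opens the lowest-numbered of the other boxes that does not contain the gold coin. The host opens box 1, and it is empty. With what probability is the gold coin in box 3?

Condition on the true location of the gold coin.
If it is in box 1 (prior 1/6): the host opened box 1, so this case is ruled out; weight (1/6)·0 = 0.
If it is in any of boxes 2, 3, 4, 5, and 6 (prior 1/6 each): box 1 is the lowest-numbered option available, probability 1; weight (1/6)·1 = 1/6 each.
The weights sum to 5/6.
So P(the gold coin in box 3 | the host opened box 1) = (1/6) / (5/6) = 1/5.

1/5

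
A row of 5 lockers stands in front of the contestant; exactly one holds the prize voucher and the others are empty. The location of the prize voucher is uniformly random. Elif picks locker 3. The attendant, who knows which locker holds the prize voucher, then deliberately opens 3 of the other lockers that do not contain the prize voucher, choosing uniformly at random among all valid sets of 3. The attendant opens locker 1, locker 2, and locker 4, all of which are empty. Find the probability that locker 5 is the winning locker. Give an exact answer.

Condition on the true location of the prize voucher.
If it is in any of lockers 1, 2, and 4 (prior 1/5 each): that locker was opened and seen not to hold the prize — ruled out; weight (1/5)·0 = 0 each.
If it is in locker 3 (prior 1/5): the attendant has 4 equally likely choices, so probability 1/4; weight (1/5)·(1/4) = 1/20.
If it is in locker 5 (prior 1/5): the attendant has no choice, probability 1; weight (1/5)·1 = 1/5.
The weights sum to 1/4.
So P(the prize voucher in locker 5 | the attendant opened locker 1, locker 2, and locker 4) = (1/5) / (1/4) = 4/5.

4/5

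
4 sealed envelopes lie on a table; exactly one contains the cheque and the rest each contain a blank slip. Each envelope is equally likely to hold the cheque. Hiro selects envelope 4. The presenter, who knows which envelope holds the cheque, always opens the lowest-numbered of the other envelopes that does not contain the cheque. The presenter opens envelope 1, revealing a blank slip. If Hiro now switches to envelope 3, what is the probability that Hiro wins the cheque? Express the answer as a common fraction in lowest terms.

1/3

Condition on the true location of the cheque.
If it is in envelope 1 (prior 1/4): the presenter opened envelope 1, so this case is ruled out; weight (1/4)·0 = 0.
If it is in any of envelopes 2, 3, and 4 (prior 1/4 each): envelope 1 is the lowest-numbered option available, probability 1; weight (1/4)·1 = 1/4 each.
The weights sum to 3/4.
So P(the cheque in envelope 3 | the presenter opened envelope 1) = (1/4) / (3/4) = 1/3.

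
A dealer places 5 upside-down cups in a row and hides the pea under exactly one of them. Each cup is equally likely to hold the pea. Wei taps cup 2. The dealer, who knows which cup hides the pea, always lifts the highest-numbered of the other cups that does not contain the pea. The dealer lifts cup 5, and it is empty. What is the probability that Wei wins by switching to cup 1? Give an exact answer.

1/4

Consider each possible location of the pea in turn.
If it is under any of cups 1, 2, 3, and 4 (prior 1/5 each): cup 5 is the highest-numbered option available, probability 1; weight (1/5)·1 = 1/5 each.
If it is under cup 5 (prior 1/5): the dealer opened cup 5, so this case is ruled out; weight (1/5)·0 = 0.
The weights sum to 4/5.
So P(the pea under cup 1 | the dealer opened cup 5) = (1/5) / (4/5) = 1/4.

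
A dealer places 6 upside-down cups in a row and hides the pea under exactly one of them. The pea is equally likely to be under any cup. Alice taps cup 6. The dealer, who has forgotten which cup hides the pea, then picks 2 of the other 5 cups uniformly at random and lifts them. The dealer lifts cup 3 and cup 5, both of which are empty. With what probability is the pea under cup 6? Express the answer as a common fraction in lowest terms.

Condition on the true location of the pea.
If it is under any of cups 1, 2, 4, and 6 (prior 1/6 each): the dealer picks exactly this set with probability 1/10 regardless, and none is the prize; weight (1/6)·(1/10) = 1/60 each.
If it is under either of cups 3 and 5 (prior 1/6 each): that cup was opened and seen not to hold the prize — ruled out; weight (1/6)·0 = 0 each.
The weights sum to 1/15.
So P(the pea under cup 6 | the dealer opened cup 3 and cup 5) = (1/60) / (1/15) = 1/4.

1/4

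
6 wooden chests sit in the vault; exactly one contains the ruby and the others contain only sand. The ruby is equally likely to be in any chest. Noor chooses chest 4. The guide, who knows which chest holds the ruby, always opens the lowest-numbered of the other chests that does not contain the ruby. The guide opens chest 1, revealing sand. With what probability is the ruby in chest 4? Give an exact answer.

Consider each possible location of the ruby in turn.
If it is in chest 1 (prior 1/6): the guide opened chest 1, so this case is ruled out; weight (1/6)·0 = 0.
If it is in any of chests 2, 3, 4, 5, and 6 (prior 1/6 each): chest 1 is the lowest-numbered option available, probability 1; weight (1/6)·1 = 1/6 each.
The weights sum to 5/6.
So P(the ruby in chest 4 | the guide opened chest 1) = (1/6) / (5/6) = 1/5.

1/5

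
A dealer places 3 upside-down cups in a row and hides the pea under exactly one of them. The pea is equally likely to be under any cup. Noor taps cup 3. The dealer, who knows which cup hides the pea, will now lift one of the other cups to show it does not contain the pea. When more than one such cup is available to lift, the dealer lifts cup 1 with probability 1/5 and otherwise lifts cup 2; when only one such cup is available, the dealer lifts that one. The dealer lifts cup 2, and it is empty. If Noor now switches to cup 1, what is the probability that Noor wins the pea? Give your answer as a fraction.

Consider each possible location of the pea in turn.
If it is under cup 1 (prior 1/3): only cup 2 is available, probability 1; weight (1/3)·1 = 1/3.
If it is under cup 2 (prior 1/3): the dealer opened cup 2, so this case is ruled out; weight (1/3)·0 = 0.
If it is under cup 3 (prior 1/3): cup 1 is available but not opened, probability 4/5; weight (1/3)·(4/5) = 4/15.
The weights sum to 3/5.
So P(the pea under cup 1 | the dealer opened cup 2) = (1/3) / (3/5) = 5/9.

5/9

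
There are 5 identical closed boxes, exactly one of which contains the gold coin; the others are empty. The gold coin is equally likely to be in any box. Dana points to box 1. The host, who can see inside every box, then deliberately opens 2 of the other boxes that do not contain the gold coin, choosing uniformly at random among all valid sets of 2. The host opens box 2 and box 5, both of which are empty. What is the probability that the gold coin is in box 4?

2/5

Condition on the true location of the gold coin.
If it is in box 1 (prior 1/5): the host has 6 equally likely choices, so probability 1/6; weight (1/5)·(1/6) = 1/30.
If it is in either of boxes 2 and 5 (prior 1/5 each): that box was opened and seen not to hold the prize — ruled out; weight (1/5)·0 = 0 each.
If it is in either of boxes 3 and 4 (prior 1/5 each): the host has 3 equally likely choices, so probability 1/3; weight (1/5)·(1/3) = 1/15 each.
The weights sum to 1/6.
So P(the gold coin in box 4 | the host opened box 2 and box 5) = (1/15) / (1/6) = 2/5.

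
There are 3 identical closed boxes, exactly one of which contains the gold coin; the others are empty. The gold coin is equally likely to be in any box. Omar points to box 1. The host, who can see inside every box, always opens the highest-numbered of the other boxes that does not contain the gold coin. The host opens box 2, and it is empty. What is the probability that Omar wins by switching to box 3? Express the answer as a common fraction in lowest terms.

Apply Bayes' rule, conditioning on where the gold coin actually is.
If it is in box 1 (prior 1/3): the host would have opened box 3 instead, probability 0; weight (1/3)·0 = 0.
If it is in box 2 (prior 1/3): the host opened box 2, so this case is ruled out; weight (1/3)·0 = 0.
If it is in box 3 (prior 1/3): box 2 is the highest-numbered option available, probability 1; weight (1/3)·1 = 1/3.
The weights sum to 1/3.
So P(the gold coin in box 3 | the host opened box 2) = (1/3) / (1/3) = 1.

1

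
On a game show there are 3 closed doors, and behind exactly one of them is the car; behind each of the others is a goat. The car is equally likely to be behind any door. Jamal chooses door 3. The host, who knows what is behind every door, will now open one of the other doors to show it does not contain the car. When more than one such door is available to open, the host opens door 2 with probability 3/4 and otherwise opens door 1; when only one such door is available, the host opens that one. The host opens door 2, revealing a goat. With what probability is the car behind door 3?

3/7

Consider each possible location of the car in turn.
If it is behind door 1 (prior 1/3): only door 2 is available, probability 1; weight (1/3)·1 = 1/3.
If it is behind door 2 (prior 1/3): the host opened door 2, so this case is ruled out; weight (1/3)·0 = 0.
If it is behind door 3 (prior 1/3): door 2 is available, opened with probability 3/4; weight (1/3)·(3/4) = 1/4.
The weights sum to 7/12.
So P(the car behind door 3 | the host opened door 2) = (1/4) / (7/12) = 3/7.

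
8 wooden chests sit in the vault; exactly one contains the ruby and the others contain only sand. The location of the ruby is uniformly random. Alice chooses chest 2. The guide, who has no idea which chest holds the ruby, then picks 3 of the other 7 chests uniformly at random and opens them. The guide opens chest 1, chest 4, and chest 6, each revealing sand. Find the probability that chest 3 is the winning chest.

1/5

Apply Bayes' rule, conditioning on where the ruby actually is.
If it is in any of chests 1, 4, and 6 (prior 1/8 each): that chest was opened and seen not to hold the prize — ruled out; weight (1/8)·0 = 0 each.
If it is in any of chests 2, 3, 5, 7, and 8 (prior 1/8 each): the guide picks exactly this set with probability 1/35 regardless, and none is the prize; weight (1/8)·(1/35) = 1/280 each.
The weights sum to 1/56.
So P(the ruby in chest 3 | the guide opened chest 1, chest 4, and chest 6) = (1/280) / (1/56) = 1/5.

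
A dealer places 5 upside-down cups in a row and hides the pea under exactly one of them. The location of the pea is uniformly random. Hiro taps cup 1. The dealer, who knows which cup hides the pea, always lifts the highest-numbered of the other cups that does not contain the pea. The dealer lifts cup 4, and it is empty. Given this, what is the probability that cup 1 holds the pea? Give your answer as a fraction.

Apply Bayes' rule, conditioning on where the pea actually is.
If it is under any of cups 1, 2, and 3 (prior 1/5 each): the dealer would have opened cup 5 instead, probability 0; weight (1/5)·0 = 0 each.
If it is under cup 4 (prior 1/5): the dealer opened cup 4, so this case is ruled out; weight (1/5)·0 = 0.
If it is under cup 5 (prior 1/5): cup 4 is the highest-numbered option available, probability 1; weight (1/5)·1 = 1/5.
The weights sum to 1/5.
So P(the pea under cup 1 | the dealer opened cup 4) = 0 / (1/5) = 0.

0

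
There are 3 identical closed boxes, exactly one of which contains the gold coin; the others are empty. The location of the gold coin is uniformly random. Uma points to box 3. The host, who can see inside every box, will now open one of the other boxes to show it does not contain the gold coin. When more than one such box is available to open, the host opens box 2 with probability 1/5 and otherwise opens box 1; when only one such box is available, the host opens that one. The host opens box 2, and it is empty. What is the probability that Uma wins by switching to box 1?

5/6

Condition on the true location of the gold coin.
If it is in box 1 (prior 1/3): only box 2 is available, probability 1; weight (1/3)·1 = 1/3.
If it is in box 2 (prior 1/3): the host opened box 2, so this case is ruled out; weight (1/3)·0 = 0.
If it is in box 3 (prior 1/3): box 2 is available, opened with probability 1/5; weight (1/3)·(1/5) = 1/15.
The weights sum to 2/5.
So P(the gold coin in box 1 | the host opened box 2) = (1/3) / (2/5) = 5/6.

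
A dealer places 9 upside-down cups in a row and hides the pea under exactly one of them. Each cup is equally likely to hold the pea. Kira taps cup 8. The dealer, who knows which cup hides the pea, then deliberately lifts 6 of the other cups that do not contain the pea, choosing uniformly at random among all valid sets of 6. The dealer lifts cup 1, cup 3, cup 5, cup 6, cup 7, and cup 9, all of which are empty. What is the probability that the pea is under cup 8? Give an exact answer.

1/9

Condition on the true location of the pea.
If it is under any of cups 1, 3, 5, 6, 7, and 9 (prior 1/9 each): that cup was opened and seen not to hold the prize — ruled out; weight (1/9)·0 = 0 each.
If it is under either of cups 2 and 4 (prior 1/9 each): the dealer has 7 equally likely choices, so probability 1/7; weight (1/9)·(1/7) = 1/63 each.
If it is under cup 8 (prior 1/9): the dealer has 28 equally likely choices, so probability 1/28; weight (1/9)·(1/28) = 1/252.
The weights sum to 1/28.
So P(the pea under cup 8 | the dealer opened cup 1, cup 3, cup 5, cup 6, cup 7, and cup 9) = (1/252) / (1/28) = 1/9.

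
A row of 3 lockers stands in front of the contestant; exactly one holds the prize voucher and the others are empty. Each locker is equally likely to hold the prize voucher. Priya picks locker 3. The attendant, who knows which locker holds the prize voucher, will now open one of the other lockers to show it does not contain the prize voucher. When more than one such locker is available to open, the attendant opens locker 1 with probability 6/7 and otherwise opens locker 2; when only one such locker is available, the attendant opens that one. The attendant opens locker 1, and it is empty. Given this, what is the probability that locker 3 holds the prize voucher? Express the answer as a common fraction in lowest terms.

6/13

Apply Bayes' rule, conditioning on where the prize voucher actually is.
If it is in locker 1 (prior 1/3): the attendant opened locker 1, so this case is ruled out; weight (1/3)·0 = 0.
If it is in locker 2 (prior 1/3): only locker 1 is available, probability 1; weight (1/3)·1 = 1/3.
If it is in locker 3 (prior 1/3): locker 1 is available, opened with probability 6/7; weight (1/3)·(6/7) = 2/7.
The weights sum to 13/21.
So P(the prize voucher in locker 3 | the attendant opened locker 1) = (2/7) / (13/21) = 6/13.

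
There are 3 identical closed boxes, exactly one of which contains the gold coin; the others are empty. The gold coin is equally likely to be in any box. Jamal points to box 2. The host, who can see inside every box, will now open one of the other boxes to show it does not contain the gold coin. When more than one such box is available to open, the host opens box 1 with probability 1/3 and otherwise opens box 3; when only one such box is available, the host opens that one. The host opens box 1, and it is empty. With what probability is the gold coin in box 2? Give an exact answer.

1/4

Consider each possible location of the gold coin in turn.
If it is in box 1 (prior 1/3): the host opened box 1, so this case is ruled out; weight (1/3)·0 = 0.
If it is in box 2 (prior 1/3): box 1 is available, opened with probability 1/3; weight (1/3)·(1/3) = 1/9.
If it is in box 3 (prior 1/3): only box 1 is available, probability 1; weight (1/3)·1 = 1/3.
The weights sum to 4/9.
So P(the gold coin in box 2 | the host opened box 1) = (1/9) / (4/9) = 1/4.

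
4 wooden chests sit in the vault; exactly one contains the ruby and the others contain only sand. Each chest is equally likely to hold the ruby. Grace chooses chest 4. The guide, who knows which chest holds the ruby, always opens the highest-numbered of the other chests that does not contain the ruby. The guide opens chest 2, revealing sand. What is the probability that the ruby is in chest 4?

Condition on the true location of the ruby.
If it is in either of chests 1 and 4 (prior 1/4 each): the guide would have opened chest 3 instead, probability 0; weight (1/4)·0 = 0 each.
If it is in chest 2 (prior 1/4): the guide opened chest 2, so this case is ruled out; weight (1/4)·0 = 0.
If it is in chest 3 (prior 1/4): chest 2 is the highest-numbered option available, probability 1; weight (1/4)·1 = 1/4.
The weights sum to 1/4.
So P(the ruby in chest 4 | the guide opened chest 2) = 0 / (1/4) = 0.

0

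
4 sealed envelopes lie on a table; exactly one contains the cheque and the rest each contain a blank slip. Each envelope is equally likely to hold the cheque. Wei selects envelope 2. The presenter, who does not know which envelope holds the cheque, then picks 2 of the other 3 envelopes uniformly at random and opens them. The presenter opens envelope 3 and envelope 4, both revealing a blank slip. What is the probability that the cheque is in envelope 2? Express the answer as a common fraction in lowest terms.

1/2

Condition on the true location of the cheque.
If it is in either of envelopes 1 and 2 (prior 1/4 each): the presenter picks exactly this set with probability 1/3 regardless, and none is the prize; weight (1/4)·(1/3) = 1/12 each.
If it is in either of envelopes 3 and 4 (prior 1/4 each): that envelope was opened and seen not to hold the prize — ruled out; weight (1/4)·0 = 0 each.
The weights sum to 1/6.
So P(the cheque in envelope 2 | the presenter opened envelope 3 and envelope 4) = (1/12) / (1/6) = 1/2.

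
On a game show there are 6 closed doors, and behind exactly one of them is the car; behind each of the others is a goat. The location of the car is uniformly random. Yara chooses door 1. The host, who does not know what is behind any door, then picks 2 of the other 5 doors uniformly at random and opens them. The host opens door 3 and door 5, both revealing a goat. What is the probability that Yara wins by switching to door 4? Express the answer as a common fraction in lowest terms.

Consider each possible location of the car in turn.
If it is behind any of doors 1, 2, 4, and 6 (prior 1/6 each): the host picks exactly this set with probability 1/10 regardless, and none is the prize; weight (1/6)·(1/10) = 1/60 each.
If it is behind either of doors 3 and 5 (prior 1/6 each): that door was opened and seen not to hold the prize — ruled out; weight (1/6)·0 = 0 each.
The weights sum to 1/15.
So P(the car behind door 4 | the host opened door 3 and door 5) = (1/60) / (1/15) = 1/4.

1/4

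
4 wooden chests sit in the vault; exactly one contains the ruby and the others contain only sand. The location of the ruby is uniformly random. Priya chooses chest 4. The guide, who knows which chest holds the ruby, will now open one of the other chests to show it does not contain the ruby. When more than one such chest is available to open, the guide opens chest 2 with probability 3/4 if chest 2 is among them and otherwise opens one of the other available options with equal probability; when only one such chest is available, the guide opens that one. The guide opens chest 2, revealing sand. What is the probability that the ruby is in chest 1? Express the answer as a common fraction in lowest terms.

Apply Bayes' rule, conditioning on where the ruby actually is.
If it is in any of chests 1, 3, and 4 (prior 1/4 each): chest 2 is available, opened with probability 3/4; weight (1/4)·(3/4) = 3/16 each.
If it is in chest 2 (prior 1/4): the guide opened chest 2, so this case is ruled out; weight (1/4)·0 = 0.
The weights sum to 9/16.
So P(the ruby in chest 1 | the guide opened chest 2) = (3/16) / (9/16) = 1/3.

1/3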